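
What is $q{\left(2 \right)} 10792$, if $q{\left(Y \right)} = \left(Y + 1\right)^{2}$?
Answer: $97128$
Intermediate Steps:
$q{\left(Y \right)} = \left(1 + Y\right)^{2}$
$q{\left(2 \right)} 10792 = \left(1 + 2\right)^{2} \cdot 10792 = 3^{2} \cdot 10792 = 9 \cdot 10792 = 97128$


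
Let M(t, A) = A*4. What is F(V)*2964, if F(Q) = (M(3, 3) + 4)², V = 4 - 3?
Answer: 758784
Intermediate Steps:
M(t, A) = 4*A
V = 1
F(Q) = 256 (F(Q) = (4*3 + 4)² = (12 + 4)² = 16² = 256)
F(V)*2964 = 256*2964 = 758784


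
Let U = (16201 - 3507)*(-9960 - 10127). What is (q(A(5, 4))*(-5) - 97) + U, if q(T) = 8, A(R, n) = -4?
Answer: -254984515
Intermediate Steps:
U = -254984378 (U = 12694*(-20087) = -254984378)
(q(A(5, 4))*(-5) - 97) + U = (8*(-5) - 97) - 254984378 = (-40 - 97) - 254984378 = -137 - 254984378 = -254984515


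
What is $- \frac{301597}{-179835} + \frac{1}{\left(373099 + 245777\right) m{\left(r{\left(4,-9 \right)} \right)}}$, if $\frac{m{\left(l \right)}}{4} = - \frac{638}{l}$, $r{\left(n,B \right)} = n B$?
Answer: $\frac{13231492456739}{7889618973720} \approx 1.6771$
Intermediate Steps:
$r{\left(n,B \right)} = B n$
$m{\left(l \right)} = - \frac{2552}{l}$ ($m{\left(l \right)} = 4 \left(- \frac{638}{l}\right) = - \frac{2552}{l}$)
$- \frac{301597}{-179835} + \frac{1}{\left(373099 + 245777\right) m{\left(r{\left(4,-9 \right)} \right)}} = - \frac{301597}{-179835} + \frac{1}{\left(373099 + 245777\right) \left(- \frac{2552}{\left(-9\right) 4}\right)} = \left(-301597\right) \left(- \frac{1}{179835}\right) + \frac{1}{618876 \left(- \frac{2552}{-36}\right)} = \frac{301597}{179835} + \frac{1}{618876 \left(\left(-2552\right) \left(- \frac{1}{36}\right)\right)} = \frac{301597}{179835} + \frac{1}{618876 \cdot \frac{638}{9}} = \frac{301597}{179835} + \frac{1}{618876} \cdot \frac{9}{638} = \frac{301597}{179835} + \frac{1}{43871432} = \frac{13231492456739}{7889618973720}$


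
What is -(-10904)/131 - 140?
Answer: -7436/131 ≈ -56.763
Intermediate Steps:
-(-10904)/131 - 140 = -94*(-116/131) - 140 = 10904/131 - 140 = -7436/131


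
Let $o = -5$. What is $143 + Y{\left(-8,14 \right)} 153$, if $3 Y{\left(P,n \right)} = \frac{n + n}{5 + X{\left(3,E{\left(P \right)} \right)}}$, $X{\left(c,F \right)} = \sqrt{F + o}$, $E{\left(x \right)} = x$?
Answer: $\frac{6287}{19} - \frac{714 i \sqrt{13}}{19} \approx 330.89 - 135.49 i$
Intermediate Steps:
$X{\left(c,F \right)} = \sqrt{-5 + F}$ ($X{\left(c,F \right)} = \sqrt{F - 5} = \sqrt{-5 + F}$)
$Y{\left(P,n \right)} = \frac{2 n}{3 \left(5 + \sqrt{-5 + P}\right)}$ ($Y{\left(P,n \right)} = \frac{\left(n + n\right) \frac{1}{5 + \sqrt{-5 + P}}}{3} = \frac{2 n \frac{1}{5 + \sqrt{-5 + P}}}{3} = \frac{2 n}{3 \left(5 + \sqrt{-5 + P}\right)}$)
$143 + Y{\left(-8,14 \right)} 153 = 143 + \frac{2}{3} \cdot 14 \frac{1}{5 + \sqrt{-5 - 8}} \cdot 153 = 143 + \frac{2}{3} \cdot 14 \frac{1}{5 + \sqrt{-13}} \cdot 153 = 143 + \frac{2}{3} \cdot 14 \frac{1}{5 + i \sqrt{13}} \cdot 153 = 143 + \frac{28}{3 \left(5 + i \sqrt{13}\right)} 153 = 143 + \frac{1428}{5 + i \sqrt{13}}$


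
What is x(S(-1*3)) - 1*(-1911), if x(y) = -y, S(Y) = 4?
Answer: 1907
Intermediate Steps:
x(S(-1*3)) - 1*(-1911) = -1*4 - 1*(-1911) = -4 + 1911 = 1907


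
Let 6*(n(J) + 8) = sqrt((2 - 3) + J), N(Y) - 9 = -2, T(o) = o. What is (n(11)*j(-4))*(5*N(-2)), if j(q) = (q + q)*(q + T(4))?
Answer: 0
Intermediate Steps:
N(Y) = 7 (N(Y) = 9 - 2 = 7)
n(J) = -8 + sqrt(-1 + J)/6 (n(J) = -8 + sqrt((2 - 3) + J)/6 = -8 + sqrt(-1 + J)/6)
j(q) = 2*q*(4 + q) (j(q) = (q + q)*(q + 4) = (2*q)*(4 + q) = 2*q*(4 + q))
(n(11)*j(-4))*(5*N(-2)) = ((-8 + sqrt(-1 + 11)/6)*(2*(-4)*(4 - 4)))*(5*7) = ((-8 + sqrt(10)/6)*(2*(-4)*0))*35 = ((-8 + sqrt(10)/6)*0)*35 = 0*35 = 0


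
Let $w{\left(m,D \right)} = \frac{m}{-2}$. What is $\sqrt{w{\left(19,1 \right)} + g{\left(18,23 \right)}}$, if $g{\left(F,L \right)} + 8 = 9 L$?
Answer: $\frac{\sqrt{758}}{2} \approx 13.766$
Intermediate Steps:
$g{\left(F,L \right)} = -8 + 9 L$
$w{\left(m,D \right)} = - \frac{m}{2}$ ($w{\left(m,D \right)} = m \left(- \frac{1}{2}\right) = - \frac{m}{2}$)
$\sqrt{w{\left(19,1 \right)} + g{\left(18,23 \right)}} = \sqrt{\left(- \frac{1}{2}\right) 19 + \left(-8 + 9 \cdot 23\right)} = \sqrt{- \frac{19}{2} + \left(-8 + 207\right)} = \sqrt{- \frac{19}{2} + 199} = \sqrt{\frac{379}{2}} = \frac{\sqrt{758}}{2}$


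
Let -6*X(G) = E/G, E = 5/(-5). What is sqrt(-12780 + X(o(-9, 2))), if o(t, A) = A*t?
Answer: I*sqrt(4140723)/18 ≈ 113.05*I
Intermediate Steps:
E = -1 (E = 5*(-1/5) = -1)
X(G) = 1/(6*G) (X(G) = -(-1)/(6*G) = 1/(6*G))
sqrt(-12780 + X(o(-9, 2))) = sqrt(-12780 + 1/(6*((2*(-9))))) = sqrt(-12780 + (1/6)/(-18)) = sqrt(-12780 + (1/6)*(-1/18)) = sqrt(-12780 - 1/108) = sqrt(-1380241/108) = I*sqrt(4140723)/18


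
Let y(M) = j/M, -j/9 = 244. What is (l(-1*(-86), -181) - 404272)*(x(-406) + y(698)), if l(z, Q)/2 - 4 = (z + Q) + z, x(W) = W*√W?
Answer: 443901636/349 + 164138492*I*√406 ≈ 1.2719e+6 + 3.3073e+9*I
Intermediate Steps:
j = -2196 (j = -9*244 = -2196)
x(W) = W^(3/2)
l(z, Q) = 8 + 2*Q + 4*z (l(z, Q) = 8 + 2*((z + Q) + z) = 8 + 2*((Q + z) + z) = 8 + 2*(Q + 2*z) = 8 + (2*Q + 4*z) = 8 + 2*Q + 4*z)
y(M) = -2196/M
(l(-1*(-86), -181) - 404272)*(x(-406) + y(698)) = ((8 + 2*(-181) + 4*(-1*(-86))) - 404272)*((-406)^(3/2) - 2196/698) = ((8 - 362 + 4*86) - 404272)*(-406*I*√406 - 2196*1/698) = ((8 - 362 + 344) - 404272)*(-406*I*√406 - 1098/349) = (-10 - 404272)*(-1098/349 - 406*I*√406) = -404282*(-1098/349 - 406*I*√406) = 443901636/349 + 164138492*I*√406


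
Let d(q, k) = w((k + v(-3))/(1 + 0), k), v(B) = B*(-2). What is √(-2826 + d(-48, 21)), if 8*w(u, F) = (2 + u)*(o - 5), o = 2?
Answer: I*√45390/4 ≈ 53.262*I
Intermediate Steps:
v(B) = -2*B
w(u, F) = -¾ - 3*u/8 (w(u, F) = ((2 + u)*(2 - 5))/8 = ((2 + u)*(-3))/8 = (-6 - 3*u)/8 = -¾ - 3*u/8)
d(q, k) = -3 - 3*k/8 (d(q, k) = -¾ - 3*(k - 2*(-3))/(8*(1 + 0)) = -¾ - 3*(k + 6)/(8*1) = -¾ - 3*(6 + k)/8 = -¾ + (-9/4 - 3*k/8) = -3 - 3*k/8)
√(-2826 + d(-48, 21)) = √(-2826 + (-3 - 3/8*21)) = √(-2826 + (-3 - 63/8)) = √(-2826 - 87/8) = √(-22695/8) = I*√45390/4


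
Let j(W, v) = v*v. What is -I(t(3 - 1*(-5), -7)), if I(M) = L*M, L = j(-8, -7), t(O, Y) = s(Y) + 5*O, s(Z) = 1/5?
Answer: -9849/5 ≈ -1969.8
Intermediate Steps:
s(Z) = 1/5
j(W, v) = v**2
t(O, Y) = 1/5 + 5*O
L = 49 (L = (-7)**2 = 49)
I(M) = 49*M
-I(t(3 - 1*(-5), -7)) = -49*(1/5 + 5*(3 - 1*(-5))) = -49*(1/5 + 5*(3 + 5)) = -49*(1/5 + 5*8) = -49*(1/5 + 40) = -49*201/5 = -1*9849/5 = -9849/5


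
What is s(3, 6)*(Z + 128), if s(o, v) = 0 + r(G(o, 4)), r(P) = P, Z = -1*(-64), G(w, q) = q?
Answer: 768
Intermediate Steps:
Z = 64
s(o, v) = 4 (s(o, v) = 0 + 4 = 4)
s(3, 6)*(Z + 128) = 4*(64 + 128) = 4*192 = 768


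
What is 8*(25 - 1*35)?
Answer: -80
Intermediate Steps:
8*(25 - 1*35) = 8*(25 - 35) = 8*(-10) = -80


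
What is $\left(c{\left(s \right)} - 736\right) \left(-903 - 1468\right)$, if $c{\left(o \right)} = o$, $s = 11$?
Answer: $1718975$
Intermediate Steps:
$\left(c{\left(s \right)} - 736\right) \left(-903 - 1468\right) = \left(11 - 736\right) \left(-903 - 1468\right) = \left(11 - 736\right) \left(-2371\right) = \left(-725\right) \left(-2371\right) = 1718975$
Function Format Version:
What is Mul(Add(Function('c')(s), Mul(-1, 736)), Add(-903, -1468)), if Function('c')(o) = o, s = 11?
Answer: 1718975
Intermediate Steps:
Mul(Add(Function('c')(s), Mul(-1, 736)), Add(-903, -1468)) = Mul(Add(11, Mul(-1, 736)), Add(-903, -1468)) = Mul(Add(11, -736), -2371) = Mul(-725, -2371) = 1718975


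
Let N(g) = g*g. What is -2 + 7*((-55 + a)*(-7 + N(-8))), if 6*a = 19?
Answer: -41367/2 ≈ -20684.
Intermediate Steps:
a = 19/6 (a = (⅙)*19 = 19/6 ≈ 3.1667)
N(g) = g²
-2 + 7*((-55 + a)*(-7 + N(-8))) = -2 + 7*((-55 + 19/6)*(-7 + (-8)²)) = -2 + 7*(-311*(-7 + 64)/6) = -2 + 7*(-311/6*57) = -2 + 7*(-5909/2) = -2 - 41363/2 = -41367/2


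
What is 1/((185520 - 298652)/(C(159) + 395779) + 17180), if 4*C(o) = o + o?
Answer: 791717/13601471796 ≈ 5.8208e-5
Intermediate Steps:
C(o) = o/2 (C(o) = (o + o)/4 = (2*o)/4 = o/2)
1/((185520 - 298652)/(C(159) + 395779) + 17180) = 1/((185520 - 298652)/((½)*159 + 395779) + 17180) = 1/(-113132/(159/2 + 395779) + 17180) = 1/(-113132/791717/2 + 17180) = 1/(-113132*2/791717 + 17180) = 1/(-226264/791717 + 17180) = 1/(13601471796/791717) = 791717/13601471796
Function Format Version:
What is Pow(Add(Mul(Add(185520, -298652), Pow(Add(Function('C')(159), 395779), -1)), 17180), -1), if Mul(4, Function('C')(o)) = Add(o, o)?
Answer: Rational(791717, 13601471796) ≈ 5.8208e-5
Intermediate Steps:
Function('C')(o) = Mul(Rational(1, 2), o) (Function('C')(o) = Mul(Rational(1, 4), Add(o, o)) = Mul(Rational(1, 4), Mul(2, o)) = Mul(Rational(1, 2), o))
Pow(Add(Mul(Add(185520, -298652), Pow(Add(Function('C')(159), 395779), -1)), 17180), -1) = Pow(Add(Mul(Add(185520, -298652), Pow(Add(Mul(Rational(1, 2), 159), 395779), -1)), 17180), -1) = Pow(Add(Mul(-113132, Pow(Add(Rational(159, 2), 395779), -1)), 17180), -1) = Pow(Add(Mul(-113132, Pow(Rational(791717, 2), -1)), 17180), -1) = Pow(Add(Mul(-113132, Rational(2, 791717)), 17180), -1) = Pow(Add(Rational(-226264, 791717), 17180), -1) = Pow(Rational(13601471796, 791717), -1) = Rational(791717, 13601471796)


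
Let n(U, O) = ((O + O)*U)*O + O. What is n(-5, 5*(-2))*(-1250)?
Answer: 1262500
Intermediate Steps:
n(U, O) = O + 2*U*O² (n(U, O) = ((2*O)*U)*O + O = (2*O*U)*O + O = 2*U*O² + O = O + 2*U*O²)
n(-5, 5*(-2))*(-1250) = ((5*(-2))*(1 + 2*(5*(-2))*(-5)))*(-1250) = -10*(1 + 2*(-10)*(-5))*(-1250) = -10*(1 + 100)*(-1250) = -10*101*(-1250) = -1010*(-1250) = 1262500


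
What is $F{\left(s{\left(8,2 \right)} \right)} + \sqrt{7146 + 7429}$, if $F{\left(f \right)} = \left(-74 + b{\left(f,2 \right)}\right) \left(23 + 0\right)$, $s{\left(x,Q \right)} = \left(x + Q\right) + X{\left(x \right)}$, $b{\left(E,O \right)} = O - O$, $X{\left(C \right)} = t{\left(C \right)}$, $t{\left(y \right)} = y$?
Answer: $-1702 + 5 \sqrt{583} \approx -1581.3$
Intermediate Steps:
$X{\left(C \right)} = C$
$b{\left(E,O \right)} = 0$
$s{\left(x,Q \right)} = Q + 2 x$ ($s{\left(x,Q \right)} = \left(x + Q\right) + x = \left(Q + x\right) + x = Q + 2 x$)
$F{\left(f \right)} = -1702$ ($F{\left(f \right)} = \left(-74 + 0\right) \left(23 + 0\right) = \left(-74\right) 23 = -1702$)
$F{\left(s{\left(8,2 \right)} \right)} + \sqrt{7146 + 7429} = -1702 + \sqrt{7146 + 7429} = -1702 + \sqrt{14575} = -1702 + 5 \sqrt{583}$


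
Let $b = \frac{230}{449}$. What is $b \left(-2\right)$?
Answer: $- \frac{460}{449} \approx -1.0245$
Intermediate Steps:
$b = \frac{230}{449}$ ($b = 230 \cdot \frac{1}{449} = \frac{230}{449} \approx 0.51225$)
$b \left(-2\right) = \frac{230}{449} \left(-2\right) = - \frac{460}{449}$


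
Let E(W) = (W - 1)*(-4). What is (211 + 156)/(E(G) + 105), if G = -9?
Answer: 367/145 ≈ 2.5310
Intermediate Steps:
E(W) = 4 - 4*W (E(W) = (-1 + W)*(-4) = 4 - 4*W)
(211 + 156)/(E(G) + 105) = (211 + 156)/((4 - 4*(-9)) + 105) = 367/((4 + 36) + 105) = 367/(40 + 105) = 367/145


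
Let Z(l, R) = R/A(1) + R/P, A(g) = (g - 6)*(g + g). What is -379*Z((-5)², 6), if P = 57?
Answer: 17813/95 ≈ 187.51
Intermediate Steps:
A(g) = 2*g*(-6 + g) (A(g) = (-6 + g)*(2*g) = 2*g*(-6 + g))
Z(l, R) = -47*R/570 (Z(l, R) = R/((2*1*(-6 + 1))) + R/57 = R/((2*1*(-5))) + R*(1/57) = R/(-10) + R/57 = R*(-⅒) + R/57 = -R/10 + R/57 = -47*R/570)
-379*Z((-5)², 6) = -(-17813)*6/570 = -379*(-47/95) = 17813/95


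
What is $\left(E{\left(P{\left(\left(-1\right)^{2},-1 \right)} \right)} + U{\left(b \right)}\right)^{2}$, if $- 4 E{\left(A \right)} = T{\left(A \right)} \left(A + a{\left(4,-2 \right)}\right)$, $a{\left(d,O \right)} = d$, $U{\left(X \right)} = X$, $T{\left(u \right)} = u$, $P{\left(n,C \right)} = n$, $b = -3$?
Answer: $\frac{289}{16} \approx 18.063$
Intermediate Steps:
$E{\left(A \right)} = - \frac{A \left(4 + A\right)}{4}$ ($E{\left(A \right)} = - \frac{A \left(A + 4\right)}{4} = - \frac{A \left(4 + A\right)}{4}$)
$\left(E{\left(P{\left(\left(-1\right)^{2},-1 \right)} \right)} + U{\left(b \right)}\right)^{2} = \left(- \frac{\left(-1\right)^{2} \left(4 + \left(-1\right)^{2}\right)}{4} - 3\right)^{2} = \left(\left(- \frac{1}{4}\right) 1 \left(4 + 1\right) - 3\right)^{2} = \left(\left(- \frac{1}{4}\right) 1 \cdot 5 - 3\right)^{2} = \left(- \frac{5}{4} - 3\right)^{2} = \left(- \frac{17}{4}\right)^{2} = \frac{289}{16}$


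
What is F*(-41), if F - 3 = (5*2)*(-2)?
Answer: 697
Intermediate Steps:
F = -17 (F = 3 + (5*2)*(-2) = 3 + 10*(-2) = 3 - 20 = -17)
F*(-41) = -17*(-41) = 697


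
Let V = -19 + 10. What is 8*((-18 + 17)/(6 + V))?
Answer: 8/3 ≈ 2.6667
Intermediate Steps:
V = -9
8*((-18 + 17)/(6 + V)) = 8*((-18 + 17)/(6 - 9)) = 8*(-1/(-3)) = 8*(-1*(-⅓)) = 8*(⅓) = 8/3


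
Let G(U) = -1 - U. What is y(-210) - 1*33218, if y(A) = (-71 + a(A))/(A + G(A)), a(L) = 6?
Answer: -33153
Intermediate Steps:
y(A) = 65 (y(A) = (-71 + 6)/(A + (-1 - A)) = -65/(-1) = -65*(-1) = 65)
y(-210) - 1*33218 = 65 - 1*33218 = 65 - 33218 = -33153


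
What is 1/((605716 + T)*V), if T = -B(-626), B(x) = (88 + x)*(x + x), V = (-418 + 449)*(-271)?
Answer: 1/570091860 ≈ 1.7541e-9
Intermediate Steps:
V = -8401 (V = 31*(-271) = -8401)
B(x) = 2*x*(88 + x) (B(x) = (88 + x)*(2*x) = 2*x*(88 + x))
T = -673576 (T = -2*(-626)*(88 - 626) = -2*(-626)*(-538) = -1*673576 = -673576)
1/((605716 + T)*V) = 1/((605716 - 673576)*(-8401)) = -1/8401/(-67860) = -1/67860*(-1/8401) = 1/570091860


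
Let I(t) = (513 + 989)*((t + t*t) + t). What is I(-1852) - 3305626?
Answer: 5142846774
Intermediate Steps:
I(t) = 1502*t² + 3004*t (I(t) = 1502*((t + t²) + t) = 1502*(t² + 2*t) = 1502*t² + 3004*t)
I(-1852) - 3305626 = 1502*(-1852)*(2 - 1852) - 3305626 = 1502*(-1852)*(-1850) - 3305626 = 5146152400 - 3305626 = 5142846774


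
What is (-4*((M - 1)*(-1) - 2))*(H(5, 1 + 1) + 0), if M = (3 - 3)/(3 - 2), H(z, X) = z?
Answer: 20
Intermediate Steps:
M = 0 (M = 0/1 = 0*1 = 0)
(-4*((M - 1)*(-1) - 2))*(H(5, 1 + 1) + 0) = (-4*((0 - 1)*(-1) - 2))*(5 + 0) = -4*(-1*(-1) - 2)*5 = -4*(1 - 2)*5 = -4*(-1)*5 = 4*5 = 20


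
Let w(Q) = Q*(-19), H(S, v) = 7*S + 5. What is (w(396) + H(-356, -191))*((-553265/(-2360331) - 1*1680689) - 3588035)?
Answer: 2441100305807219/46281 ≈ 5.2745e+10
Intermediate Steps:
H(S, v) = 5 + 7*S
w(Q) = -19*Q
(w(396) + H(-356, -191))*((-553265/(-2360331) - 1*1680689) - 3588035) = (-19*396 + (5 + 7*(-356)))*((-553265/(-2360331) - 1*1680689) - 3588035) = (-7524 + (5 - 2492))*((-553265*(-1/2360331) - 1680689) - 3588035) = (-7524 - 2487)*((32545/138843 - 1680689) - 3588035) = -10011*(-233351870282/138843 - 3588035) = -10011*(-731525413787/138843) = 2441100305807219/46281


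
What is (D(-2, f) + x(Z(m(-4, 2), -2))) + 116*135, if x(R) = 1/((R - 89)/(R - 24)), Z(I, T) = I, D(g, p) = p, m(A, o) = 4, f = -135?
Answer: 263929/17 ≈ 15525.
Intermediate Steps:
x(R) = (-24 + R)/(-89 + R) (x(R) = 1/((-89 + R)/(-24 + R)) = (-24 + R)/(-89 + R))
(D(-2, f) + x(Z(m(-4, 2), -2))) + 116*135 = (-135 + (-24 + 4)/(-89 + 4)) + 116*135 = (-135 - 20/(-85)) + 15660 = (-135 - 1/85*(-20)) + 15660 = (-135 + 4/17) + 15660 = -2291/17 + 15660 = 263929/17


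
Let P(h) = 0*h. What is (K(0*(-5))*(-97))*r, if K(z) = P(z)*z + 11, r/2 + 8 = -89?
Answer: 206998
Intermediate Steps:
r = -194 (r = -16 + 2*(-89) = -16 - 178 = -194)
P(h) = 0
K(z) = 11 (K(z) = 0*z + 11 = 0 + 11 = 11)
(K(0*(-5))*(-97))*r = (11*(-97))*(-194) = -1067*(-194) = 206998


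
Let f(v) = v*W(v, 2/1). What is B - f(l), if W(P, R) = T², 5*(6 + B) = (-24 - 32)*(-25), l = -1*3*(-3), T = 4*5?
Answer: -3326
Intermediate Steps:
T = 20
l = 9 (l = -3*(-3) = 9)
B = 274 (B = -6 + ((-24 - 32)*(-25))/5 = -6 + (-56*(-25))/5 = -6 + (⅕)*1400 = -6 + 280 = 274)
W(P, R) = 400 (W(P, R) = 20² = 400)
f(v) = 400*v (f(v) = v*400 = 400*v)
B - f(l) = 274 - 400*9 = 274 - 1*3600 = 274 - 3600 = -3326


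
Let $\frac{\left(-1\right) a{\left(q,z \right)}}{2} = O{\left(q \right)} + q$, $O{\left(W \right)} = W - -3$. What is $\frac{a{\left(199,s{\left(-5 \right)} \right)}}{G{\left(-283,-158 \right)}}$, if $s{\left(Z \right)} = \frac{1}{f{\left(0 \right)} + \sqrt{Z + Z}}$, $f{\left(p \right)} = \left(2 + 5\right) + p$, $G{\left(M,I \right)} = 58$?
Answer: $- \frac{401}{29} \approx -13.828$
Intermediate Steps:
$f{\left(p \right)} = 7 + p$
$O{\left(W \right)} = 3 + W$ ($O{\left(W \right)} = W + 3 = 3 + W$)
$s{\left(Z \right)} = \frac{1}{7 + \sqrt{2} \sqrt{Z}}$ ($s{\left(Z \right)} = \frac{1}{\left(7 + 0\right) + \sqrt{Z + Z}} = \frac{1}{7 + \sqrt{2 Z}} = \frac{1}{7 + \sqrt{2} \sqrt{Z}}$)
$a{\left(q,z \right)} = -6 - 4 q$ ($a{\left(q,z \right)} = - 2 \left(\left(3 + q\right) + q\right) = - 2 \left(3 + 2 q\right) = -6 - 4 q$)
$\frac{a{\left(199,s{\left(-5 \right)} \right)}}{G{\left(-283,-158 \right)}} = \frac{-6 - 796}{58} = \left(-6 - 796\right) \frac{1}{58} = \left(-802\right) \frac{1}{58} = - \frac{401}{29}$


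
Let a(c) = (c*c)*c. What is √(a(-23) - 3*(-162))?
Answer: I*√11681 ≈ 108.08*I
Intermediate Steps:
a(c) = c³ (a(c) = c²*c = c³)
√(a(-23) - 3*(-162)) = √((-23)³ - 3*(-162)) = √(-12167 + 486) = √(-11681) = I*√11681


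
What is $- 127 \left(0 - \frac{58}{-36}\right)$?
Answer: $- \frac{3683}{18} \approx -204.61$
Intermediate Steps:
$- 127 \left(0 - \frac{58}{-36}\right) = - 127 \left(0 - - \frac{29}{18}\right) = - 127 \left(0 + \frac{29}{18}\right) = \left(-127\right) \frac{29}{18} = - \frac{3683}{18}$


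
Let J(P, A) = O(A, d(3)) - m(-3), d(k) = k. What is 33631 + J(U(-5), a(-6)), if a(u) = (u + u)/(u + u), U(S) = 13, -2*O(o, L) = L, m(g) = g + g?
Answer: 67271/2 ≈ 33636.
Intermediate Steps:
m(g) = 2*g
O(o, L) = -L/2
a(u) = 1 (a(u) = (2*u)/((2*u)) = (2*u)*(1/(2*u)) = 1)
J(P, A) = 9/2 (J(P, A) = -½*3 - 2*(-3) = -3/2 - 1*(-6) = -3/2 + 6 = 9/2)
33631 + J(U(-5), a(-6)) = 33631 + 9/2 = 67271/2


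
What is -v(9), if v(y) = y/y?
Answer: -1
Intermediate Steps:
v(y) = 1
-v(9) = -1*1 = -1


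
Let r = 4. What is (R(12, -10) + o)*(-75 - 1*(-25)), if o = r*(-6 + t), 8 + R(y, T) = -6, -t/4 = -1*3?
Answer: -500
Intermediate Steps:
t = 12 (t = -(-4)*3 = -4*(-3) = 12)
R(y, T) = -14 (R(y, T) = -8 - 6 = -14)
o = 24 (o = 4*(-6 + 12) = 4*6 = 24)
(R(12, -10) + o)*(-75 - 1*(-25)) = (-14 + 24)*(-75 - 1*(-25)) = 10*(-75 + 25) = 10*(-50) = -500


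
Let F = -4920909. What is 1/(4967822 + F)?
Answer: 1/46913 ≈ 2.1316e-5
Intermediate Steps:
1/(4967822 + F) = 1/(4967822 - 4920909) = 1/46913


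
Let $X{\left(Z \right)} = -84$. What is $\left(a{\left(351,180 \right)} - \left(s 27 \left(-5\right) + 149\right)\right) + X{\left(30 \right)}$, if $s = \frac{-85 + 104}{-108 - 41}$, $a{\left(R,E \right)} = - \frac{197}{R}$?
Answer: $- \frac{13115335}{52299} \approx -250.78$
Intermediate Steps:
$s = - \frac{19}{149}$ ($s = \frac{19}{-149} = 19 \left(- \frac{1}{149}\right) = - \frac{19}{149} \approx -0.12752$)
$\left(a{\left(351,180 \right)} - \left(s 27 \left(-5\right) + 149\right)\right) + X{\left(30 \right)} = \left(- \frac{197}{351} - \left(- \frac{19 \cdot 27 \left(-5\right)}{149} + 149\right)\right) - 84 = \left(\left(-197\right) \frac{1}{351} - \left(\left(- \frac{19}{149}\right) \left(-135\right) + 149\right)\right) - 84 = \left(- \frac{197}{351} - \left(\frac{2565}{149} + 149\right)\right) - 84 = \left(- \frac{197}{351} - \frac{24766}{149}\right) - 84 = - \frac{8722219}{52299} - 84 = - \frac{13115335}{52299}$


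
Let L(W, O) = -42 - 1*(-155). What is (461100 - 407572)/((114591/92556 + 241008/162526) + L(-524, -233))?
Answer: 134201444596128/290127038807 ≈ 462.56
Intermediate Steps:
L(W, O) = 113 (L(W, O) = -42 + 155 = 113)
(461100 - 407572)/((114591/92556 + 241008/162526) + L(-524, -233)) = (461100 - 407572)/((114591/92556 + 241008/162526) + 113) = 53528/((114591*(1/92556) + 241008*(1/162526)) + 113) = 53528/((38197/30852 + 120504/81263) + 113) = 53528/(6821792219/2507126076 + 113) = 53528/(290127038807/2507126076) = 53528*(2507126076/290127038807) = 134201444596128/290127038807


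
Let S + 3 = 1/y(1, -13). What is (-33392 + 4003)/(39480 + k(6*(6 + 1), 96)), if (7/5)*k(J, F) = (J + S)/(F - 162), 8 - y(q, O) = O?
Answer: -142566039/191515430 ≈ -0.74441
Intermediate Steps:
y(q, O) = 8 - O
S = -62/21 (S = -3 + 1/(8 - 1*(-13)) = -3 + 1/(8 + 13) = -3 + 1/21 = -62/21 ≈ -2.9524)
k(J, F) = 5*(-62/21 + J)/(7*(-162 + F)) (k(J, F) = 5*((J - 62/21)/(F - 162))/7 = 5*((-62/21 + J)/(-162 + F))/7 = 5*(-62/21 + J)/(7*(-162 + F)))
(-33392 + 4003)/(39480 + k(6*(6 + 1), 96)) = (-33392 + 4003)/(39480 + 5*(-62 + 21*(6*(6 + 1)))/(147*(-162 + 96))) = -29389/(39480 + (5/147)*(-62 + 21*(6*7))/(-66)) = -29389/(39480 + (5/147)*(-1/66)*(-62 + 21*42)) = -29389/(39480 + (5/147)*(-1/66)*(-62 + 882)) = -29389/(39480 + (5/147)*(-1/66)*820) = -29389/(39480 - 2050/4851) = -29389/191515430/4851 = -29389*4851/191515430 = -142566039/191515430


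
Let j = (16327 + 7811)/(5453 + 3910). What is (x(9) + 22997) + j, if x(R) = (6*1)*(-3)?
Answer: 71725505/3121 ≈ 22982.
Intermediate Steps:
j = 8046/3121 (j = 24138/9363 = 24138*(1/9363) = 8046/3121 ≈ 2.5780)
x(R) = -18 (x(R) = 6*(-3) = -18)
(x(9) + 22997) + j = (-18 + 22997) + 8046/3121 = 22979 + 8046/3121 = 71725505/3121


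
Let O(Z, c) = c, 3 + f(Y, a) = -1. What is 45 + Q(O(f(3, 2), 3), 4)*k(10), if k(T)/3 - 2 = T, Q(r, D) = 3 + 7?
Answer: 405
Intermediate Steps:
f(Y, a) = -4 (f(Y, a) = -3 - 1 = -4)
Q(r, D) = 10
k(T) = 6 + 3*T
45 + Q(O(f(3, 2), 3), 4)*k(10) = 45 + 10*(6 + 3*10) = 45 + 10*(6 + 30) = 45 + 10*36 = 45 + 360 = 405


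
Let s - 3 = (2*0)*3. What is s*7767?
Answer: 23301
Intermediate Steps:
s = 3 (s = 3 + (2*0)*3 = 3 + 0*3 = 3 + 0 = 3)
s*7767 = 3*7767 = 23301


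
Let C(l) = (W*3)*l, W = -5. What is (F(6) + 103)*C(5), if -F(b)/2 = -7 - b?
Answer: -9675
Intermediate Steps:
F(b) = 14 + 2*b (F(b) = -2*(-7 - b) = 14 + 2*b)
C(l) = -15*l (C(l) = (-5*3)*l = -15*l)
(F(6) + 103)*C(5) = ((14 + 2*6) + 103)*(-15*5) = ((14 + 12) + 103)*(-75) = (26 + 103)*(-75) = 129*(-75) = -9675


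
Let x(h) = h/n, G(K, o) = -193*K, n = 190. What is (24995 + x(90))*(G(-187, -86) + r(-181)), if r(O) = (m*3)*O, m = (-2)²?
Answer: 16108607966/19 ≈ 8.4782e+8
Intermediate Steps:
m = 4
x(h) = h/190
r(O) = 12*O (r(O) = (4*3)*O = 12*O)
(24995 + x(90))*(G(-187, -86) + r(-181)) = (24995 + (1/190)*90)*(-193*(-187) + 12*(-181)) = (24995 + 9/19)*(36091 - 2172) = (474914/19)*33919 = 16108607966/19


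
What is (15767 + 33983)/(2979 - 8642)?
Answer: -49750/5663 ≈ -8.7851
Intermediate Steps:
(15767 + 33983)/(2979 - 8642) = 49750/(-5663) = 49750*(-1/5663) = -49750/5663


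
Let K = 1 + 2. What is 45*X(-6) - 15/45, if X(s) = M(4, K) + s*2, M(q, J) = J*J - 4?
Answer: -946/3 ≈ -315.33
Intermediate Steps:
K = 3
M(q, J) = -4 + J**2 (M(q, J) = J**2 - 4 = -4 + J**2)
X(s) = 5 + 2*s (X(s) = (-4 + 3**2) + s*2 = (-4 + 9) + 2*s = 5 + 2*s)
45*X(-6) - 15/45 = 45*(5 + 2*(-6)) - 15/45 = 45*(5 - 12) - 15*1/45 = 45*(-7) - 1/3 = -315 - 1/3 = -946/3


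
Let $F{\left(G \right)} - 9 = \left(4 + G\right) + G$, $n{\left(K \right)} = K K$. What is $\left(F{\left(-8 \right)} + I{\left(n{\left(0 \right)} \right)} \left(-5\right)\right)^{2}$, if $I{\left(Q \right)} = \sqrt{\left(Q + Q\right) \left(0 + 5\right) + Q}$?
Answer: $9$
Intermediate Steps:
$n{\left(K \right)} = K^{2}$
$I{\left(Q \right)} = \sqrt{11} \sqrt{Q}$ ($I{\left(Q \right)} = \sqrt{2 Q 5 + Q} = \sqrt{10 Q + Q} = \sqrt{11 Q} = \sqrt{11} \sqrt{Q}$)
$F{\left(G \right)} = 13 + 2 G$ ($F{\left(G \right)} = 9 + \left(\left(4 + G\right) + G\right) = 9 + \left(4 + 2 G\right) = 13 + 2 G$)
$\left(F{\left(-8 \right)} + I{\left(n{\left(0 \right)} \right)} \left(-5\right)\right)^{2} = \left(\left(13 + 2 \left(-8\right)\right) + \sqrt{11} \sqrt{0^{2}} \left(-5\right)\right)^{2} = \left(\left(13 - 16\right) + \sqrt{11} \sqrt{0} \left(-5\right)\right)^{2} = \left(-3 + \sqrt{11} \cdot 0 \left(-5\right)\right)^{2} = \left(-3 + 0 \left(-5\right)\right)^{2} = \left(-3 + 0\right)^{2} = \left(-3\right)^{2} = 9$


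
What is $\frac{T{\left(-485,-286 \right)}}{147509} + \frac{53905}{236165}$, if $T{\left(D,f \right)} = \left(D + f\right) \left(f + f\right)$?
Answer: $\frac{22420614325}{6967292597} \approx 3.218$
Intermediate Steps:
$T{\left(D,f \right)} = 2 f \left(D + f\right)$ ($T{\left(D,f \right)} = \left(D + f\right) 2 f = 2 f \left(D + f\right)$)
$\frac{T{\left(-485,-286 \right)}}{147509} + \frac{53905}{236165} = \frac{2 \left(-286\right) \left(-485 - 286\right)}{147509} + \frac{53905}{236165} = 2 \left(-286\right) \left(-771\right) \frac{1}{147509} + 53905 \cdot \frac{1}{236165} = 441012 \cdot \frac{1}{147509} + \frac{10781}{47233} = \frac{441012}{147509} + \frac{10781}{47233} = \frac{22420614325}{6967292597}$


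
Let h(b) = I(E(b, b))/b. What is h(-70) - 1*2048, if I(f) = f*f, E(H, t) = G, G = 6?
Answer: -71698/35 ≈ -2048.5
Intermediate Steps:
E(H, t) = 6
I(f) = f²
h(b) = 36/b (h(b) = 6²/b = 36/b)
h(-70) - 1*2048 = 36/(-70) - 1*2048 = 36*(-1/70) - 2048 = -18/35 - 2048 = -71698/35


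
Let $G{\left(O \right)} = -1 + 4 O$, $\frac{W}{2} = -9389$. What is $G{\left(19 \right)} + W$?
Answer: $-18703$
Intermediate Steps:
$W = -18778$ ($W = 2 \left(-9389\right) = -18778$)
$G{\left(19 \right)} + W = \left(-1 + 4 \cdot 19\right) - 18778 = \left(-1 + 76\right) - 18778 = 75 - 18778 = -18703$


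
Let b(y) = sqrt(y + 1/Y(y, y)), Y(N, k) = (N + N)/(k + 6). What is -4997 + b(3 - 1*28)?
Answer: -4997 + I*sqrt(2462)/10 ≈ -4997.0 + 4.9619*I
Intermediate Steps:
Y(N, k) = 2*N/(6 + k) (Y(N, k) = (2*N)/(6 + k) = 2*N/(6 + k))
b(y) = sqrt(y + (6 + y)/(2*y)) (b(y) = sqrt(y + 1/(2*y/(6 + y))) = sqrt(y + (6 + y)/(2*y)))
-4997 + b(3 - 1*28) = -4997 + sqrt(2 + 4*(3 - 1*28) + 12/(3 - 1*28))/2 = -4997 + sqrt(2 + 4*(3 - 28) + 12/(3 - 28))/2 = -4997 + sqrt(2 + 4*(-25) + 12/(-25))/2 = -4997 + sqrt(2 - 100 + 12*(-1/25))/2 = -4997 + sqrt(2 - 100 - 12/25)/2 = -4997 + sqrt(-2462/25)/2 = -4997 + (I*sqrt(2462)/5)/2 = -4997 + I*sqrt(2462)/10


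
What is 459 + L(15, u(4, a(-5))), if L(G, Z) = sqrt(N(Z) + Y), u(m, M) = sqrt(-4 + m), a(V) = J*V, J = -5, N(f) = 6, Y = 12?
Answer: 459 + 3*sqrt(2) ≈ 463.24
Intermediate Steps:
a(V) = -5*V
L(G, Z) = 3*sqrt(2) (L(G, Z) = sqrt(6 + 12) = sqrt(18) = 3*sqrt(2))
459 + L(15, u(4, a(-5))) = 459 + 3*sqrt(2)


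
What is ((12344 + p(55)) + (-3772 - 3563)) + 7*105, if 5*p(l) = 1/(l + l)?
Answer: 3159201/550 ≈ 5744.0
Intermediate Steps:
p(l) = 1/(10*l) (p(l) = 1/(5*(l + l)) = 1/(5*((2*l))) = (1/(2*l))/5 = 1/(10*l))
((12344 + p(55)) + (-3772 - 3563)) + 7*105 = ((12344 + (⅒)/55) + (-3772 - 3563)) + 7*105 = ((12344 + (⅒)*(1/55)) - 7335) + 735 = ((12344 + 1/550) - 7335) + 735 = (6789201/550 - 7335) + 735 = 2754951/550 + 735 = 3159201/550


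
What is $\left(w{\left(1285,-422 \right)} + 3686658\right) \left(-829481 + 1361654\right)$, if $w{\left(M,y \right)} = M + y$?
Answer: $1962399113133$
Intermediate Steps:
$\left(w{\left(1285,-422 \right)} + 3686658\right) \left(-829481 + 1361654\right) = \left(\left(1285 - 422\right) + 3686658\right) \left(-829481 + 1361654\right) = \left(863 + 3686658\right) 532173 = 3687521 \cdot 532173 = 1962399113133$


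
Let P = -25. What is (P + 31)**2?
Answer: 36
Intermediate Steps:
(P + 31)**2 = (-25 + 31)**2 = 6**2 = 36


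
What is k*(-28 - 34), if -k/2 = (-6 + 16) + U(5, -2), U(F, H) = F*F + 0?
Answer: 4340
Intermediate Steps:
U(F, H) = F**2 (U(F, H) = F**2 + 0 = F**2)
k = -70 (k = -2*((-6 + 16) + 5**2) = -2*(10 + 25) = -2*35 = -70)
k*(-28 - 34) = -70*(-28 - 34) = -70*(-62) = 4340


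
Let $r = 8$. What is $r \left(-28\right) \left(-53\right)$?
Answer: $11872$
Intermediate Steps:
$r \left(-28\right) \left(-53\right) = 8 \left(-28\right) \left(-53\right) = \left(-224\right) \left(-53\right) = 11872$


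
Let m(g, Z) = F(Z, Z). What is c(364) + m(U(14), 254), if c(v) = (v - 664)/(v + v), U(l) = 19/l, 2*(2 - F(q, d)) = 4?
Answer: -75/182 ≈ -0.41209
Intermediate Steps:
F(q, d) = 0 (F(q, d) = 2 - 1/2*4 = 2 - 2 = 0)
m(g, Z) = 0
c(v) = (-664 + v)/(2*v) (c(v) = (-664 + v)/((2*v)) = (-664 + v)*(1/(2*v)) = (-664 + v)/(2*v))
c(364) + m(U(14), 254) = (1/2)*(-664 + 364)/364 + 0 = (1/2)*(1/364)*(-300) + 0 = -75/182 + 0 = -75/182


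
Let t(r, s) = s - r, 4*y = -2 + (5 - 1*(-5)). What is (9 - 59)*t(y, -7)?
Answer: 450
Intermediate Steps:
y = 2 (y = (-2 + (5 - 1*(-5)))/4 = (-2 + (5 + 5))/4 = (-2 + 10)/4 = (¼)*8 = 2)
(9 - 59)*t(y, -7) = (9 - 59)*(-7 - 1*2) = -50*(-7 - 2) = -50*(-9) = 450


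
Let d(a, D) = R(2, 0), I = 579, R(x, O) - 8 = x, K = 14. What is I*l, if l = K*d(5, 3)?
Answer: 81060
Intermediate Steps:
R(x, O) = 8 + x
d(a, D) = 10 (d(a, D) = 8 + 2 = 10)
l = 140 (l = 14*10 = 140)
I*l = 579*140 = 81060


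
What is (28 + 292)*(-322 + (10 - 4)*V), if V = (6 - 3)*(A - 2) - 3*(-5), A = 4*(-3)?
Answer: -154880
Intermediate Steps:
A = -12
V = -27 (V = (6 - 3)*(-12 - 2) - 3*(-5) = 3*(-14) + 15 = -42 + 15 = -27)
(28 + 292)*(-322 + (10 - 4)*V) = (28 + 292)*(-322 + (10 - 4)*(-27)) = 320*(-322 + 6*(-27)) = 320*(-322 - 162) = 320*(-484) = -154880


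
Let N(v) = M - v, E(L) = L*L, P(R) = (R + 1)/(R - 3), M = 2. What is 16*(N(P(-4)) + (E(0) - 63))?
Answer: -6880/7 ≈ -982.86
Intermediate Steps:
P(R) = (1 + R)/(-3 + R)
E(L) = L²
N(v) = 2 - v
16*(N(P(-4)) + (E(0) - 63)) = 16*((2 - (1 - 4)/(-3 - 4)) + (0² - 63)) = 16*((2 - (-3)/(-7)) + (0 - 63)) = 16*((2 - (-1)*(-3)/7) - 63) = 16*((2 - 1*3/7) - 63) = 16*((2 - 3/7) - 63) = 16*(11/7 - 63) = 16*(-430/7) = -6880/7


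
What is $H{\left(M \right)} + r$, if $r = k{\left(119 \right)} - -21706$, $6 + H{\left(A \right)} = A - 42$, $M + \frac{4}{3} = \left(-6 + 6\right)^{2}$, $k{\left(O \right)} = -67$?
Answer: $\frac{64769}{3} \approx 21590.0$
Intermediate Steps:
$M = - \frac{4}{3}$ ($M = - \frac{4}{3} + \left(-6 + 6\right)^{2} = - \frac{4}{3} + 0^{2} = - \frac{4}{3} + 0 = - \frac{4}{3} \approx -1.3333$)
$H{\left(A \right)} = -48 + A$ ($H{\left(A \right)} = -6 + \left(A - 42\right) = -6 + \left(-42 + A\right) = -48 + A$)
$r = 21639$ ($r = -67 - -21706 = -67 + 21706 = 21639$)
$H{\left(M \right)} + r = \left(-48 - \frac{4}{3}\right) + 21639 = - \frac{148}{3} + 21639 = \frac{64769}{3}$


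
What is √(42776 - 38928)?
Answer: 2*√962 ≈ 62.032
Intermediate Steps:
√(42776 - 38928) = √3848 = 2*√962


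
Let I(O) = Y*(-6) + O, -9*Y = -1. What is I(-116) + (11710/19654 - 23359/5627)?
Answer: -19943593574/165889587 ≈ -120.22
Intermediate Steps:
Y = ⅑ (Y = -⅑*(-1) = ⅑ ≈ 0.11111)
I(O) = -⅔ + O (I(O) = (⅑)*(-6) + O = -⅔ + O)
I(-116) + (11710/19654 - 23359/5627) = (-⅔ - 116) + (11710/19654 - 23359/5627) = -350/3 + (11710*(1/19654) - 23359*1/5627) = -350/3 + (5855/9827 - 23359/5627) = -350/3 - 196602808/55296529 = -19943593574/165889587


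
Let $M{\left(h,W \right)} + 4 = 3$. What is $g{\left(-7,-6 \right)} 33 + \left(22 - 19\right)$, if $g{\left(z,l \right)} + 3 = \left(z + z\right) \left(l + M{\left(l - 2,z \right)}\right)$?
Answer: $3138$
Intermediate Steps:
$M{\left(h,W \right)} = -1$ ($M{\left(h,W \right)} = -4 + 3 = -1$)
$g{\left(z,l \right)} = -3 + 2 z \left(-1 + l\right)$ ($g{\left(z,l \right)} = -3 + \left(z + z\right) \left(l - 1\right) = -3 + 2 z \left(-1 + l\right)$)
$g{\left(-7,-6 \right)} 33 + \left(22 - 19\right) = \left(-3 - -14 + 2 \left(-6\right) \left(-7\right)\right) 33 + \left(22 - 19\right) = \left(-3 + 14 + 84\right) 33 + 3 = 95 \cdot 33 + 3 = 3135 + 3 = 3138$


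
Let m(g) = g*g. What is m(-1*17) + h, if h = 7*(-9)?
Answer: 226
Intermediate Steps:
h = -63
m(g) = g**2
m(-1*17) + h = (-1*17)**2 - 63 = (-17)**2 - 63 = 289 - 63 = 226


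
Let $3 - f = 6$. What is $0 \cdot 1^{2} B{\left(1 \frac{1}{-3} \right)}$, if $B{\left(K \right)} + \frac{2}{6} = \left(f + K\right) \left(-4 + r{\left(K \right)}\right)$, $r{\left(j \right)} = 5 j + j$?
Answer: $0$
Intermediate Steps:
$f = -3$ ($f = 3 - 6 = -3$)
$r{\left(j \right)} = 6 j$
$B{\left(K \right)} = - \frac{1}{3} + \left(-4 + 6 K\right) \left(-3 + K\right)$ ($B{\left(K \right)} = - \frac{1}{3} + \left(-3 + K\right) \left(-4 + 6 K\right) = - \frac{1}{3} + \left(-4 + 6 K\right) \left(-3 + K\right)$)
$0 \cdot 1^{2} B{\left(1 \frac{1}{-3} \right)} = 0 \cdot 1^{2} \left(\frac{35}{3} - 22 \cdot 1 \frac{1}{-3} + 6 \left(1 \frac{1}{-3}\right)^{2}\right) = 0 \cdot 1 \left(\frac{35}{3} - 22 \cdot 1 \left(- \frac{1}{3}\right) + 6 \left(1 \left(- \frac{1}{3}\right)\right)^{2}\right) = 0 \left(\frac{35}{3} - - \frac{22}{3} + 6 \left(- \frac{1}{3}\right)^{2}\right) = 0 \left(\frac{35}{3} + \frac{22}{3} + 6 \cdot \frac{1}{9}\right) = 0 \left(\frac{35}{3} + \frac{22}{3} + \frac{2}{3}\right) = 0 \cdot \frac{59}{3} = 0$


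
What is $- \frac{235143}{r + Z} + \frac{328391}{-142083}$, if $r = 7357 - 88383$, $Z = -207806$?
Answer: $- \frac{61440006443}{41038117056} \approx -1.4971$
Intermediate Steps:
$r = -81026$ ($r = 7357 - 88383 = -81026$)
$- \frac{235143}{r + Z} + \frac{328391}{-142083} = - \frac{235143}{-81026 - 207806} + \frac{328391}{-142083} = - \frac{235143}{-288832} + 328391 \left(- \frac{1}{142083}\right) = \left(-235143\right) \left(- \frac{1}{288832}\right) - \frac{328391}{142083} = \frac{235143}{288832} - \frac{328391}{142083} = - \frac{61440006443}{41038117056}$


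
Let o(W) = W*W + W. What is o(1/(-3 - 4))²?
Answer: 36/2401 ≈ 0.014994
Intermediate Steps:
o(W) = W + W² (o(W) = W² + W = W + W²)
o(1/(-3 - 4))² = ((1 + 1/(-3 - 4))/(-3 - 4))² = ((1 + 1/(-7))/(-7))² = (-(1 - ⅐)/7)² = (-⅐*6/7)² = (-6/49)² = 36/2401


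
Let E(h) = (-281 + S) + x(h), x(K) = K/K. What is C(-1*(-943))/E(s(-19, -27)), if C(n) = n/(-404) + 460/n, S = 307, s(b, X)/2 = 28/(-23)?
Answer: -30583/447228 ≈ -0.068383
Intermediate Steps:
s(b, X) = -56/23 (s(b, X) = 2*(28/(-23)) = 2*(28*(-1/23)) = 2*(-28/23) = -56/23)
x(K) = 1
E(h) = 27 (E(h) = (-281 + 307) + 1 = 26 + 1 = 27)
C(n) = 460/n - n/404 (C(n) = n*(-1/404) + 460/n = -n/404 + 460/n = 460/n - n/404)
C(-1*(-943))/E(s(-19, -27)) = (460/((-1*(-943))) - (-1)*(-943)/404)/27 = (460/943 - 1/404*943)*(1/27) = (460*(1/943) - 943/404)*(1/27) = (20/41 - 943/404)*(1/27) = -30583/16564*1/27 = -30583/447228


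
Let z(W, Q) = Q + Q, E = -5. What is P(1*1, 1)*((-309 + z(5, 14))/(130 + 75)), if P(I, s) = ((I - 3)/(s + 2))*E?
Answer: -562/123 ≈ -4.5691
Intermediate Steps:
z(W, Q) = 2*Q
P(I, s) = -5*(-3 + I)/(2 + s) (P(I, s) = ((I - 3)/(s + 2))*(-5) = ((-3 + I)/(2 + s))*(-5) = -5*(-3 + I)/(2 + s))
P(1*1, 1)*((-309 + z(5, 14))/(130 + 75)) = (5*(3 - 1)/(2 + 1))*((-309 + 2*14)/(130 + 75)) = (5*(3 - 1*1)/3)*((-309 + 28)/205) = (5*(⅓)*(3 - 1))*(-281*1/205) = (5*(⅓)*2)*(-281/205) = (10/3)*(-281/205) = -562/123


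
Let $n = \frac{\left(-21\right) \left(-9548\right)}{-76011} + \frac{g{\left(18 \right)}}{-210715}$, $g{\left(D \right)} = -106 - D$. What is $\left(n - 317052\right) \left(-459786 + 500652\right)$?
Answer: $- \frac{69174636264733669992}{5338885955} \approx -1.2957 \cdot 10^{10}$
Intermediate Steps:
$n = - \frac{14080205952}{5338885955}$ ($n = \frac{\left(-21\right) \left(-9548\right)}{-76011} + \frac{-106 - 18}{-210715} = 200508 \left(- \frac{1}{76011}\right) + \left(-106 - 18\right) \left(- \frac{1}{210715}\right) = - \frac{66836}{25337} - - \frac{124}{210715} = - \frac{66836}{25337} + \frac{124}{210715} = - \frac{14080205952}{5338885955} \approx -2.6373$)
$\left(n - 317052\right) \left(-459786 + 500652\right) = \left(- \frac{14080205952}{5338885955} - 317052\right) \left(-459786 + 500652\right) = \left(- \frac{1692718550010612}{5338885955}\right) 40866 = - \frac{69174636264733669992}{5338885955}$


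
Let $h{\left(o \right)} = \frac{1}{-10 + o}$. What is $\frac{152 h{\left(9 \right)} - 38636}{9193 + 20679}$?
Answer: $- \frac{9697}{7468} \approx -1.2985$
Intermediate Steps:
$\frac{152 h{\left(9 \right)} - 38636}{9193 + 20679} = \frac{\frac{152}{-10 + 9} - 38636}{9193 + 20679} = \frac{\frac{152}{-1} - 38636}{29872} = \left(152 \left(-1\right) - 38636\right) \frac{1}{29872} = \left(-152 - 38636\right) \frac{1}{29872} = \left(-38788\right) \frac{1}{29872} = - \frac{9697}{7468}$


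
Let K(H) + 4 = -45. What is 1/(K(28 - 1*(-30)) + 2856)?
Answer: 1/2807 ≈ 0.00035625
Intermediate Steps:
K(H) = -49 (K(H) = -4 - 45 = -49)
1/(K(28 - 1*(-30)) + 2856) = 1/(-49 + 2856) = 1/2807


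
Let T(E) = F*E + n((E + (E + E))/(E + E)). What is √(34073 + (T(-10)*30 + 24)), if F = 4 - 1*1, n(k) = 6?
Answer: √33377 ≈ 182.69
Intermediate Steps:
F = 3 (F = 4 - 1 = 3)
T(E) = 6 + 3*E (T(E) = 3*E + 6 = 6 + 3*E)
√(34073 + (T(-10)*30 + 24)) = √(34073 + ((6 + 3*(-10))*30 + 24)) = √(34073 + ((6 - 30)*30 + 24)) = √(34073 + (-24*30 + 24)) = √(34073 + (-720 + 24)) = √(34073 - 696) = √33377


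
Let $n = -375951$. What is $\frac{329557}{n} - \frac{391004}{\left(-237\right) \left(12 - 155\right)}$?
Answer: $- \frac{52722453697}{4247118447} \approx -12.414$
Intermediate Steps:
$\frac{329557}{n} - \frac{391004}{\left(-237\right) \left(12 - 155\right)} = \frac{329557}{-375951} - \frac{391004}{\left(-237\right) \left(12 - 155\right)} = 329557 \left(- \frac{1}{375951}\right) - \frac{391004}{\left(-237\right) \left(-143\right)} = - \frac{329557}{375951} - \frac{391004}{33891} = - \frac{52722453697}{4247118447}$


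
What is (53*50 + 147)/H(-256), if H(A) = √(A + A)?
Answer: -2797*I*√2/32 ≈ -123.61*I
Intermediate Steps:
H(A) = √2*√A (H(A) = √(2*A) = √2*√A)
(53*50 + 147)/H(-256) = (53*50 + 147)/((√2*√(-256))) = (2650 + 147)/((√2*(16*I))) = 2797/((16*I*√2)) = 2797*(-I*√2/32) = -2797*I*√2/32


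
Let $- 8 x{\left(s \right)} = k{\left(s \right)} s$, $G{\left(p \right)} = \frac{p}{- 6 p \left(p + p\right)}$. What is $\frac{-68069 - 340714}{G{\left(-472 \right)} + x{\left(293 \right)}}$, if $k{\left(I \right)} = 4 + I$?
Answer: $\frac{2315346912}{61610867} \approx 37.58$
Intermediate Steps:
$G{\left(p \right)} = - \frac{1}{12 p}$ ($G{\left(p \right)} = \frac{p}{- 6 p 2 p} = \frac{p}{\left(-12\right) p^{2}} = p \left(- \frac{1}{12 p^{2}}\right) = - \frac{1}{12 p}$)
$x{\left(s \right)} = - \frac{s \left(4 + s\right)}{8}$ ($x{\left(s \right)} = - \frac{\left(4 + s\right) s}{8} = - \frac{s \left(4 + s\right)}{8}$)
$\frac{-68069 - 340714}{G{\left(-472 \right)} + x{\left(293 \right)}} = \frac{-68069 - 340714}{- \frac{1}{12 \left(-472\right)} - \frac{293 \left(4 + 293\right)}{8}} = - \frac{408783}{\left(- \frac{1}{12}\right) \left(- \frac{1}{472}\right) - \frac{293}{8} \cdot 297} = - \frac{408783}{\frac{1}{5664} - \frac{87021}{8}} = - \frac{408783}{- \frac{61610867}{5664}} = \left(-408783\right) \left(- \frac{5664}{61610867}\right) = \frac{2315346912}{61610867}$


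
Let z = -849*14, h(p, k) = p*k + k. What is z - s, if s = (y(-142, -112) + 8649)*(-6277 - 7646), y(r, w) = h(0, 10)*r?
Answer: 100637481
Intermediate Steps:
h(p, k) = k + k*p (h(p, k) = k*p + k = k + k*p)
z = -11886
y(r, w) = 10*r (y(r, w) = (10*(1 + 0))*r = (10*1)*r = 10*r)
s = -100649367 (s = (10*(-142) + 8649)*(-6277 - 7646) = (-1420 + 8649)*(-13923) = 7229*(-13923) = -100649367)
z - s = -11886 - 1*(-100649367) = -11886 + 100649367 = 100637481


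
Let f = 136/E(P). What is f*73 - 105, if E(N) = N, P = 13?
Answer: 8563/13 ≈ 658.69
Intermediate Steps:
f = 136/13 ≈ 10.462
f*73 - 105 = (136/13)*73 - 105 = 9928/13 - 105 = 8563/13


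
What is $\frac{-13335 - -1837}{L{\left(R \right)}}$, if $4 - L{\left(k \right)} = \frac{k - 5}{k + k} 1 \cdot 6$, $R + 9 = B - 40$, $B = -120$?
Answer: $- \frac{971581}{77} \approx -12618.0$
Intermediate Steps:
$R = -169$ ($R = -9 - 160 = -169$)
$L{\left(k \right)} = 4 - \frac{3 \left(-5 + k\right)}{k}$ ($L{\left(k \right)} = 4 - \frac{k - 5}{k + k} 1 \cdot 6 = 4 - \frac{-5 + k}{2 k} 1 \cdot 6 = 4 - \frac{-5 + k}{2 k} 6 = 4 - \frac{3 \left(-5 + k\right)}{k}$)
$\frac{-13335 - -1837}{L{\left(R \right)}} = \frac{-13335 - -1837}{\frac{1}{-169} \left(15 - 169\right)} = \frac{-13335 + 1837}{\left(- \frac{1}{169}\right) \left(-154\right)} = - \frac{11498}{\frac{154}{169}} = \left(-11498\right) \frac{169}{154} = - \frac{971581}{77}$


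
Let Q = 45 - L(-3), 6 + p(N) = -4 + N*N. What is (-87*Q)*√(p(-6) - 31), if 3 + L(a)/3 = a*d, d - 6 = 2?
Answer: -10962*I*√5 ≈ -24512.0*I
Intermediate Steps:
d = 8 (d = 6 + 2 = 8)
L(a) = -9 + 24*a (L(a) = -9 + 3*(a*8) = -9 + 3*(8*a) = -9 + 24*a)
p(N) = -10 + N² (p(N) = -6 + (-4 + N*N) = -6 + (-4 + N²) = -10 + N²)
Q = 126 (Q = 45 - (-9 + 24*(-3)) = 45 - (-9 - 72) = 45 - 1*(-81) = 45 + 81 = 126)
(-87*Q)*√(p(-6) - 31) = (-87*126)*√((-10 + (-6)²) - 31) = -10962*√((-10 + 36) - 31) = -10962*√(26 - 31) = -10962*I*√5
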